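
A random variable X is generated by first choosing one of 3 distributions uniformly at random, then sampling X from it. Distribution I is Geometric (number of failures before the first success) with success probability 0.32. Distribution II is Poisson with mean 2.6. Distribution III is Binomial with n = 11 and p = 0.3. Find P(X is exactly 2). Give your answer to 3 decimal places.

Conditional on each component, P(X = 2): I: 0.147968; II: 0.251045; III: 0.19975.
By total probability, P(X = 2) = 0.333333·0.147968 + 0.333333·0.251045 + 0.333333·0.19975 = 0.199588.

0.200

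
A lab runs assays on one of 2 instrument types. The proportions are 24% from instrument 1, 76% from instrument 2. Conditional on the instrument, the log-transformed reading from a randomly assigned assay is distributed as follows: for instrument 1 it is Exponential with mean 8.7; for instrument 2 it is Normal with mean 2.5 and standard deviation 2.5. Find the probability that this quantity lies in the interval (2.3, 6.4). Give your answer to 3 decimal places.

0.428

Conditional on each instrument, P(2.3 < X < 6.4): 1: 0.288489; 2: 0.472501.
By total probability, P(2.3 < X < 6.4) = 0.24·0.288489 + 0.76·0.472501 = 0.428338.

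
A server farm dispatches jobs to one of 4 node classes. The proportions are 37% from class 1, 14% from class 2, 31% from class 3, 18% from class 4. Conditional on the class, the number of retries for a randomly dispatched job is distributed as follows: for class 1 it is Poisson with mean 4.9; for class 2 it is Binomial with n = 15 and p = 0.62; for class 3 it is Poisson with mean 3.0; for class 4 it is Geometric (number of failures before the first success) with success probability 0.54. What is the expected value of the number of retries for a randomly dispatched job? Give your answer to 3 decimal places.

4.198

Component means — 1: 4.9; 2: 9.3; 3: 3; 4: 0.851852.
E[X] = 0.37·4.9 + 0.14·9.3 + 0.31·3 + 0.18·0.851852 = 4.19833.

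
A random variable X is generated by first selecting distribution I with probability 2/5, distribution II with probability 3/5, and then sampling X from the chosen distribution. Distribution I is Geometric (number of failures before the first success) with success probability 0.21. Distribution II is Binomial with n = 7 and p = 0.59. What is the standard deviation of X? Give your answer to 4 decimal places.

Per component, I: μ=3.7619, E[X²]=32.0658; II: μ=4.13, E[X²]=18.7502.
E[X] = 0.4·3.7619 + 0.6·4.13 = 3.98276.
E[X²] = 0.4·32.0658 + 0.6·18.7502 = 24.0764.
Var(X) = E[X²] − (E[X])² = 24.0764 − 15.8624 = 8.21403.
SD(X) = √8.21403 = 2.86601.

2.8660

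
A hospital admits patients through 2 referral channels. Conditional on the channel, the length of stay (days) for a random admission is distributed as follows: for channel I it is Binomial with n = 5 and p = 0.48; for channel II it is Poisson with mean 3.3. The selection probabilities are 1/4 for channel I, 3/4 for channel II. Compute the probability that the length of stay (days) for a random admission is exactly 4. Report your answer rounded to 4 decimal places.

0.1712

Conditional on each channel, P(X = 4): I: 0.138019; II: 0.182252.
By total probability, P(X = 4) = 0.25·0.138019 + 0.75·0.182252 = 0.171194.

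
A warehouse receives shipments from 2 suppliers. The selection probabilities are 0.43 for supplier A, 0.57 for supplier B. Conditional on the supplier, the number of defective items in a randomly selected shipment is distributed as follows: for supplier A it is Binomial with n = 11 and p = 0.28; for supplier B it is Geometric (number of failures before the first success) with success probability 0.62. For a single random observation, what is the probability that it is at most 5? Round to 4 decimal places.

Conditional on each supplier, P(X ≤ 5): A: 0.942304; B: 0.996989.
By total probability, P(X ≤ 5) = 0.43·0.942304 + 0.57·0.996989 = 0.973474.

0.9735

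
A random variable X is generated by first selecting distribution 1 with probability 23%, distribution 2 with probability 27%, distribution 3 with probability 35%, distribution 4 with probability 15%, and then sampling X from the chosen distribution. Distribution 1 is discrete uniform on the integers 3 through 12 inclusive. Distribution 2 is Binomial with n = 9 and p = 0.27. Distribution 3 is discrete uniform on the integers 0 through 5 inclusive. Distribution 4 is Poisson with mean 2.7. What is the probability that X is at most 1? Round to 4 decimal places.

Conditional on each component, P(X ≤ 1): 1: 0; 2: 0.254841; 3: 0.333333; 4: 0.24866.
By total probability, P(X ≤ 1) = 0.23·0 + 0.27·0.254841 + 0.35·0.333333 + 0.15·0.24866 = 0.222773.

0.2228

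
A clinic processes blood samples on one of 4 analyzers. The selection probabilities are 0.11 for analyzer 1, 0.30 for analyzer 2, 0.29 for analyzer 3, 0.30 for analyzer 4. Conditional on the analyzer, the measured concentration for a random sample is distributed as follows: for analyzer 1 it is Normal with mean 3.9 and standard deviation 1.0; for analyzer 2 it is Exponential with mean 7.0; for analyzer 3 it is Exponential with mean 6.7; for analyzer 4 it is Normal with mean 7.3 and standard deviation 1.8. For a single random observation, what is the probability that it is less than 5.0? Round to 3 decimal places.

0.431

Conditional on each analyzer, P(X < 5.0): 1: 0.864334; 2: 0.510458; 3: 0.525868; 4: 0.100664.
By total probability, P(X < 5.0) = 0.11·0.864334 + 0.3·0.510458 + 0.29·0.525868 + 0.3·0.100664 = 0.430915.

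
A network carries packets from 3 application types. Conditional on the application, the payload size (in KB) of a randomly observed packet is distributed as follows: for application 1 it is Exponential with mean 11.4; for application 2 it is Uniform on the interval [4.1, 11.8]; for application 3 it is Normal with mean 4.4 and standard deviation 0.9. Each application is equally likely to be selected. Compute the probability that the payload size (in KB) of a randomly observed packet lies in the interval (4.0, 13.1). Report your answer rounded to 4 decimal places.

0.6863

Conditional on each application, P(4.0 < X < 13.1): 1: 0.387156; 2: 1; 3: 0.671639.
By total probability, P(4.0 < X < 13.1) = 0.333333·0.387156 + 0.333333·1 + 0.333333·0.671639 = 0.686265.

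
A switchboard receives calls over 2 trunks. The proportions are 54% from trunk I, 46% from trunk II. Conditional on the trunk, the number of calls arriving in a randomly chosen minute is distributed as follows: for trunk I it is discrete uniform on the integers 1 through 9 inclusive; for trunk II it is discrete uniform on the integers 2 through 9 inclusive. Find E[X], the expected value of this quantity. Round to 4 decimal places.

Component means — I: 5; II: 5.5.
E[X] = 0.54·5 + 0.46·5.5 = 5.23.

5.2300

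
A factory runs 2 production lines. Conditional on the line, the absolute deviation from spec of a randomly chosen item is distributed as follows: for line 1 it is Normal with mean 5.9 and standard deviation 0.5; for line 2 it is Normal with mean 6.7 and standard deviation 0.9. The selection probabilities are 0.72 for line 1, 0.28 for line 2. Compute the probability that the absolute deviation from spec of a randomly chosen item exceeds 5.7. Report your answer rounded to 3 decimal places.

Conditional on each line, P(X > 5.7): 1: 0.655422; 2: 0.86674.
By total probability, P(X > 5.7) = 0.72·0.655422 + 0.28·0.86674 = 0.714591.

0.715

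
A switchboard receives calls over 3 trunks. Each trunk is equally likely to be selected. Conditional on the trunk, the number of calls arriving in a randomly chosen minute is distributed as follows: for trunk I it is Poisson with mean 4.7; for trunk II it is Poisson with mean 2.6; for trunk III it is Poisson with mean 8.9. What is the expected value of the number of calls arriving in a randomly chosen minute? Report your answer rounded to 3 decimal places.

Component means — I: 4.7; II: 2.6; III: 8.9.
E[X] = 0.333333·4.7 + 0.333333·2.6 + 0.333333·8.9 = 5.4.

5.400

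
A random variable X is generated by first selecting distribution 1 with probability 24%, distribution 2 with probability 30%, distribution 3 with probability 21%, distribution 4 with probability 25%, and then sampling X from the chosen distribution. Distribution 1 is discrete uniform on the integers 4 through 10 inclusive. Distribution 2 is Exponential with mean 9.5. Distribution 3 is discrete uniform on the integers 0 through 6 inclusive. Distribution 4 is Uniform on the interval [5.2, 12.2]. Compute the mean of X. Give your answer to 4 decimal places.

Component means — 1: 7; 2: 9.5; 3: 3; 4: 8.7.
E[X] = 0.24·7 + 0.3·9.5 + 0.21·3 + 0.25·8.7 = 7.335.

7.3350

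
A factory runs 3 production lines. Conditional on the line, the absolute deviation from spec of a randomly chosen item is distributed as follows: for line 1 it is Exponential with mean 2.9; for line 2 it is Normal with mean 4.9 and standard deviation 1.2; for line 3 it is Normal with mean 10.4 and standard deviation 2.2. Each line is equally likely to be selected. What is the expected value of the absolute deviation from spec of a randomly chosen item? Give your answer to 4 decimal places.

Component means — 1: 2.9; 2: 4.9; 3: 10.4.
E[X] = 0.333333·2.9 + 0.333333·4.9 + 0.333333·10.4 = 6.06667.

6.0667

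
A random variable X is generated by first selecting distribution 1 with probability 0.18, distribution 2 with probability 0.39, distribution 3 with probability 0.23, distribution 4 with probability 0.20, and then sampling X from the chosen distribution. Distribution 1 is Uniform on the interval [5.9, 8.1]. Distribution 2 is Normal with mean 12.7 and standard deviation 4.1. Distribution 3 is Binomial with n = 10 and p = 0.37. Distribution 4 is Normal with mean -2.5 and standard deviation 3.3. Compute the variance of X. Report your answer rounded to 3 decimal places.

42.378

Per component, 1: μ=7, E[X²]=49.4033; 2: μ=12.7, E[X²]=178.1; 3: μ=3.7, E[X²]=16.021; 4: μ=-2.5, E[X²]=17.14.
E[X] = 0.18·7 + 0.39·12.7 + 0.23·3.7 + 0.2·-2.5 = 6.564.
E[X²] = 0.18·49.4033 + 0.39·178.1 + 0.23·16.021 + 0.2·17.14 = 85.4644.
Var(X) = E[X²] − (E[X])² = 85.4644 − 43.0861 = 42.3783.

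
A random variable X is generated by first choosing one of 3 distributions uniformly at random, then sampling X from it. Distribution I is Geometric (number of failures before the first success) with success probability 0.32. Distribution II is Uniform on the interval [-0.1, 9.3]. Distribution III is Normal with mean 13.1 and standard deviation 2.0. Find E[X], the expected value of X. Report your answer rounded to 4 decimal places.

Component means — I: 2.125; II: 4.6; III: 13.1.
E[X] = 0.333333·2.125 + 0.333333·4.6 + 0.333333·13.1 = 6.60833.

6.6083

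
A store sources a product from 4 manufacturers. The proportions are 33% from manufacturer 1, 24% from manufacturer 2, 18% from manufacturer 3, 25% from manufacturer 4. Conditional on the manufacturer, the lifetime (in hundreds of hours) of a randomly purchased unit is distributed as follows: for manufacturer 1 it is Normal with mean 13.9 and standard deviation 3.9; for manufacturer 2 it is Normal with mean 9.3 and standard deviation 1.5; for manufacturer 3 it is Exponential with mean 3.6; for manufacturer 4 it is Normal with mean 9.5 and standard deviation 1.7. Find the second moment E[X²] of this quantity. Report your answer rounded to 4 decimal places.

118.0268

For each component E[X²] = Var + (mean)², giving 1: 208.42; 2: 88.74; 3: 25.92; 4: 93.14.
Overall E[X²] = 0.33·208.42 + 0.24·88.74 + 0.18·25.92 + 0.25·93.14 = 118.027.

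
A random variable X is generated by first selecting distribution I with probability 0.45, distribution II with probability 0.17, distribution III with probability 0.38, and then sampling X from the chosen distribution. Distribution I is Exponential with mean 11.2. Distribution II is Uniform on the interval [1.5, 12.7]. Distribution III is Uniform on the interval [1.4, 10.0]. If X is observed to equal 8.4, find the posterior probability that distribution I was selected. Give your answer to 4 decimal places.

Likelihoods f(8.4 | ·): I: 0.0421756; II: 0.0892857; III: 0.116279.
Posterior ∝ prior × likelihood. Numerator for I: 0.45·0.0421756 = 0.018979.
Normalizing constant: 0.45·0.0421756 + 0.17·0.0892857 + 0.38·0.116279 = 0.0783436.
P(I | observation) = 0.018979 / 0.0783436 = 0.242253.

0.2423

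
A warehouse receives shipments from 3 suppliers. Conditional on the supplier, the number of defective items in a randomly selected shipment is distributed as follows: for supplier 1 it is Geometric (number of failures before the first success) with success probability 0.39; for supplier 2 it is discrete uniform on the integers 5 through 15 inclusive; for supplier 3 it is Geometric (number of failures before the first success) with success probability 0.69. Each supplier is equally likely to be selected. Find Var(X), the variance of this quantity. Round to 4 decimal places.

Per component, 1: μ=1.5641, E[X²]=6.45694; 2: μ=10, E[X²]=110; 3: μ=0.449275, E[X²]=0.852972.
E[X] = 0.333333·1.5641 + 0.333333·10 + 0.333333·0.449275 = 4.00446.
E[X²] = 0.333333·6.45694 + 0.333333·110 + 0.333333·0.852972 = 39.1033.
Var(X) = E[X²] − (E[X])² = 39.1033 − 16.0357 = 23.0676.

23.0676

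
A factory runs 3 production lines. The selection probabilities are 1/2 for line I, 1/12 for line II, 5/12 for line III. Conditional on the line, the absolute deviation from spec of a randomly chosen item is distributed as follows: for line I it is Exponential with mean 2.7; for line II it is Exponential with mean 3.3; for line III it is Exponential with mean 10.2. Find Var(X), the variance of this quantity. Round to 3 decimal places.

61.289

Per component, I: μ=2.7, E[X²]=14.58; II: μ=3.3, E[X²]=21.78; III: μ=10.2, E[X²]=208.08.
E[X] = 0.5·2.7 + 0.0833333·3.3 + 0.416667·10.2 = 5.875.
E[X²] = 0.5·14.58 + 0.0833333·21.78 + 0.416667·208.08 = 95.805.
Var(X) = E[X²] − (E[X])² = 95.805 − 34.5156 = 61.2894.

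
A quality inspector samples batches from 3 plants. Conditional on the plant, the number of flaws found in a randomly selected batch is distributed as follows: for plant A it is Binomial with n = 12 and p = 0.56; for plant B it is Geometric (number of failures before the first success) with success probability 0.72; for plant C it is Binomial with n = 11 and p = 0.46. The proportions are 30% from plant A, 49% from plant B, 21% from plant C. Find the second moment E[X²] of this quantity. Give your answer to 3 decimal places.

For each component E[X²] = Var + (mean)², giving A: 48.1152; B: 0.691358; C: 28.336.
Overall E[X²] = 0.3·48.1152 + 0.49·0.691358 + 0.21·28.336 = 20.7239.

20.724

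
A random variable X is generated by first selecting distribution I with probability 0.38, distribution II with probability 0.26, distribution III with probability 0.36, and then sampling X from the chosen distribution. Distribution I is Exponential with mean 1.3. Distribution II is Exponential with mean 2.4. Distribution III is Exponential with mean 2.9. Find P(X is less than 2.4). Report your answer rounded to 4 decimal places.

Conditional on each component, P(X < 2.4): I: 0.842157; II: 0.632121; III: 0.562897.
By total probability, P(X < 2.4) = 0.38·0.842157 + 0.26·0.632121 + 0.36·0.562897 = 0.687014.

0.6870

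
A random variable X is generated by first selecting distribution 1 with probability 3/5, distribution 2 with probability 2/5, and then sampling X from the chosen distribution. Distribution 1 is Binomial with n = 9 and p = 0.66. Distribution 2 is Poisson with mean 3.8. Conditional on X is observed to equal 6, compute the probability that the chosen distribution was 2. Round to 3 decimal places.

0.186

Likelihoods P(X=6 | ·): 1: 0.272885; 2: 0.0935513.
Posterior ∝ prior × likelihood. Numerator for 2: 0.4·0.0935513 = 0.0374205.
Normalizing constant: 0.6·0.272885 + 0.4·0.0935513 = 0.201152.
P(2 | observation) = 0.0374205 / 0.201152 = 0.186032.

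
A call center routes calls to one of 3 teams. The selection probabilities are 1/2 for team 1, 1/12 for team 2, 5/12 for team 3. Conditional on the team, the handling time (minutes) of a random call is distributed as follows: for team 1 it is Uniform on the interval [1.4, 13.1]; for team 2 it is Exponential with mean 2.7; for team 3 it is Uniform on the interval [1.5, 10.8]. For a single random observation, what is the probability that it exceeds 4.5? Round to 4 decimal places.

Conditional on each team, P(X > 4.5): 1: 0.735043; 2: 0.188876; 3: 0.677419.
By total probability, P(X > 4.5) = 0.5·0.735043 + 0.0833333·0.188876 + 0.416667·0.677419 = 0.665519.

0.6655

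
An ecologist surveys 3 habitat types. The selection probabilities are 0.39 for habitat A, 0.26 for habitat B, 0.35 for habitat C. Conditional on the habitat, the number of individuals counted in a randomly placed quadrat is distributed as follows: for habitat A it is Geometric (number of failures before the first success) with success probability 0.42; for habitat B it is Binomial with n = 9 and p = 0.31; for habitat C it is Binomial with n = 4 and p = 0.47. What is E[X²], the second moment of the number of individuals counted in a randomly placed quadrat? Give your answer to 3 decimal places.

For each component E[X²] = Var + (mean)², giving A: 5.19501; B: 9.7092; C: 4.5308.
Overall E[X²] = 0.39·5.19501 + 0.26·9.7092 + 0.35·4.5308 = 6.13623.

6.136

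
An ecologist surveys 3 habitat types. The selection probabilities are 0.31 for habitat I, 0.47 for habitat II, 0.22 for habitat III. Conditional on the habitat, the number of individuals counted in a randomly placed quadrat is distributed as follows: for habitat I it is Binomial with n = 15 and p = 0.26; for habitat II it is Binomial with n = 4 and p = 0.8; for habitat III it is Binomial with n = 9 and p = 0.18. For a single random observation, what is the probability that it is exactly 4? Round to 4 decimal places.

Conditional on each habitat, P(X = 4): I: 0.227287; II: 0.4096; III: 0.0490377.
By total probability, P(X = 4) = 0.31·0.227287 + 0.47·0.4096 + 0.22·0.0490377 = 0.273759.

0.2738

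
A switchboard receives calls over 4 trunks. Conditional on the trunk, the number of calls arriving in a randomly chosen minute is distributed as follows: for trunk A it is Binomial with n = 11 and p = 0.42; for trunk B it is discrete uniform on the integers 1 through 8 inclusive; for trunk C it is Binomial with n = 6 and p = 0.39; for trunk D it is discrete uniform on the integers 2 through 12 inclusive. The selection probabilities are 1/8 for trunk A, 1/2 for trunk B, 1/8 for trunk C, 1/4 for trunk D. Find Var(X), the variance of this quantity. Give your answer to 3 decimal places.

7.649

Per component, A: μ=4.62, E[X²]=24.024; B: μ=4.5, E[X²]=25.5; C: μ=2.34, E[X²]=6.903; D: μ=7, E[X²]=59.
E[X] = 0.125·4.62 + 0.5·4.5 + 0.125·2.34 + 0.25·7 = 4.87.
E[X²] = 0.125·24.024 + 0.5·25.5 + 0.125·6.903 + 0.25·59 = 31.3659.
Var(X) = E[X²] − (E[X])² = 31.3659 − 23.7169 = 7.64897.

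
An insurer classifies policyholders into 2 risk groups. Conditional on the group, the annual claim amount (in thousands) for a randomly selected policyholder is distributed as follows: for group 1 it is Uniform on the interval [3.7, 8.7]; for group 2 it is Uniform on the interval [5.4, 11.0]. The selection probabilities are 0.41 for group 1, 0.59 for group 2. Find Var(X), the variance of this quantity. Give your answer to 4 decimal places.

3.3636

Per component, 1: μ=6.2, E[X²]=40.5233; 2: μ=8.2, E[X²]=69.8533.
E[X] = 0.41·6.2 + 0.59·8.2 = 7.38.
E[X²] = 0.41·40.5233 + 0.59·69.8533 = 57.828.
Var(X) = E[X²] − (E[X])² = 57.828 − 54.4644 = 3.36363.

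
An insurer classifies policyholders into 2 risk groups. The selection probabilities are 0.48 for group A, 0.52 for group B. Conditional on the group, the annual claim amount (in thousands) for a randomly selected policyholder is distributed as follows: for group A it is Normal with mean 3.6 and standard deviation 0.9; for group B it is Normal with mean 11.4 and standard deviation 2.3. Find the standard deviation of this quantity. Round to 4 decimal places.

4.2808

Per component, A: μ=3.6, E[X²]=13.77; B: μ=11.4, E[X²]=135.25.
E[X] = 0.48·3.6 + 0.52·11.4 = 7.656.
E[X²] = 0.48·13.77 + 0.52·135.25 = 76.9396.
Var(X) = E[X²] − (E[X])² = 76.9396 − 58.6143 = 18.3253.
SD(X) = √18.3253 = 4.2808.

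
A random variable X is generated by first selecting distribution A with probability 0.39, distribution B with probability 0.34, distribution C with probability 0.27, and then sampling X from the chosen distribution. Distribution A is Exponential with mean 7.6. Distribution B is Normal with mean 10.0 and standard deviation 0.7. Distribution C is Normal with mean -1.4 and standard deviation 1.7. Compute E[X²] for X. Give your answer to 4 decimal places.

80.5289

For each component E[X²] = Var + (mean)², giving A: 115.52; B: 100.49; C: 4.85.
Overall E[X²] = 0.39·115.52 + 0.34·100.49 + 0.27·4.85 = 80.5289.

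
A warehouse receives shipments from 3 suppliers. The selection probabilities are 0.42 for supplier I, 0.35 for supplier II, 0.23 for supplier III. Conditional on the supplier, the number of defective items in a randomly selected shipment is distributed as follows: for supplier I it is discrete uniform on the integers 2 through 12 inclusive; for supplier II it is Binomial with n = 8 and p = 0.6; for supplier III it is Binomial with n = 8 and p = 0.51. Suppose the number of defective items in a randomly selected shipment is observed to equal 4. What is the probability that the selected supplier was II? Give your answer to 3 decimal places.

0.446

Likelihoods P(X=4 | ·): I: 0.0909091; II: 0.232243; III: 0.273.
Posterior ∝ prior × likelihood. Numerator for II: 0.35·0.232243 = 0.0812851.
Normalizing constant: 0.42·0.0909091 + 0.35·0.232243 + 0.23·0.273 = 0.182257.
P(II | observation) = 0.0812851 / 0.182257 = 0.445992.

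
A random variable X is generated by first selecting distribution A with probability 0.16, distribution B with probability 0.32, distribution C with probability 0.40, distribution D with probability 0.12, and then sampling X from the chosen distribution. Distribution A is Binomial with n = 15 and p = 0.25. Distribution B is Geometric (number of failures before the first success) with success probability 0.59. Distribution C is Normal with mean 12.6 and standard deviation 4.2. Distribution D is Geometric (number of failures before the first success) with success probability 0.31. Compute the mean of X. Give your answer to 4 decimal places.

Component means — A: 3.75; B: 0.694915; C: 12.6; D: 2.22581.
E[X] = 0.16·3.75 + 0.32·0.694915 + 0.4·12.6 + 0.12·2.22581 = 6.12947.

6.1295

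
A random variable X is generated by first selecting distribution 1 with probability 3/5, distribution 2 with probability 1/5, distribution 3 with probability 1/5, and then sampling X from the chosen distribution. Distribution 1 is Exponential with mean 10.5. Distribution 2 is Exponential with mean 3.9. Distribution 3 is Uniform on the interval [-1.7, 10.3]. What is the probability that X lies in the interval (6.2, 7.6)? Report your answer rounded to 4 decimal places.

Conditional on each component, P(6.2 < X < 7.6): 1: 0.0691619; 2: 0.0615213; 3: 0.116667.
By total probability, P(6.2 < X < 7.6) = 0.6·0.0691619 + 0.2·0.0615213 + 0.2·0.116667 = 0.0771347.

0.0771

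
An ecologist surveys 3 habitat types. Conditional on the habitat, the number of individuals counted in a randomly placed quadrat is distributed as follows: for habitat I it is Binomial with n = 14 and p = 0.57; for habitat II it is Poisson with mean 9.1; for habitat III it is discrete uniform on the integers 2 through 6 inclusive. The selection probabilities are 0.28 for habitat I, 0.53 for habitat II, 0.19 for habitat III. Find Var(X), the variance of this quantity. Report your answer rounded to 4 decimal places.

9.8119

Per component, I: μ=7.98, E[X²]=67.1118; II: μ=9.1, E[X²]=91.91; III: μ=4, E[X²]=18.
E[X] = 0.28·7.98 + 0.53·9.1 + 0.19·4 = 7.8174.
E[X²] = 0.28·67.1118 + 0.53·91.91 + 0.19·18 = 70.9236.
Var(X) = E[X²] − (E[X])² = 70.9236 − 61.1117 = 9.81186.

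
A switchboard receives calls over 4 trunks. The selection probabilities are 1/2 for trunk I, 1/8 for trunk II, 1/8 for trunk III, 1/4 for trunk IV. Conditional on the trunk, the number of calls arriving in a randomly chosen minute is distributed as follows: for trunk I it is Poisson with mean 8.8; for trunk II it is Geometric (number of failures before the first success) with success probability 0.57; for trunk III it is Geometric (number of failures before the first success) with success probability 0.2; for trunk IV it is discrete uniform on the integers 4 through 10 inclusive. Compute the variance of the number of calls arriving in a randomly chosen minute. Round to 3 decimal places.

15.621

Per component, I: μ=8.8, E[X²]=86.24; II: μ=0.754386, E[X²]=1.89258; III: μ=4, E[X²]=36; IV: μ=7, E[X²]=53.
E[X] = 0.5·8.8 + 0.125·0.754386 + 0.125·4 + 0.25·7 = 6.7443.
E[X²] = 0.5·86.24 + 0.125·1.89258 + 0.125·36 + 0.25·53 = 61.1066.
Var(X) = E[X²] − (E[X])² = 61.1066 − 45.4856 = 15.621.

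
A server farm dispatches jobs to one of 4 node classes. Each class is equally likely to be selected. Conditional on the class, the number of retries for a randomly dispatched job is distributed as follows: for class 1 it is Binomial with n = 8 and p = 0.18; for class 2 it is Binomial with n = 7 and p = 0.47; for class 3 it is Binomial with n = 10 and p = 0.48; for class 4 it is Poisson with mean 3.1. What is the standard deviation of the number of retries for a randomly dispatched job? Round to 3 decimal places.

Per component, 1: μ=1.44, E[X²]=3.2544; 2: μ=3.29, E[X²]=12.5678; 3: μ=4.8, E[X²]=25.536; 4: μ=3.1, E[X²]=12.71.
E[X] = 0.25·1.44 + 0.25·3.29 + 0.25·4.8 + 0.25·3.1 = 3.1575.
E[X²] = 0.25·3.2544 + 0.25·12.5678 + 0.25·25.536 + 0.25·12.71 = 13.517.
Var(X) = E[X²] − (E[X])² = 13.517 − 9.96981 = 3.54724.
SD(X) = √3.54724 = 1.88341.

1.883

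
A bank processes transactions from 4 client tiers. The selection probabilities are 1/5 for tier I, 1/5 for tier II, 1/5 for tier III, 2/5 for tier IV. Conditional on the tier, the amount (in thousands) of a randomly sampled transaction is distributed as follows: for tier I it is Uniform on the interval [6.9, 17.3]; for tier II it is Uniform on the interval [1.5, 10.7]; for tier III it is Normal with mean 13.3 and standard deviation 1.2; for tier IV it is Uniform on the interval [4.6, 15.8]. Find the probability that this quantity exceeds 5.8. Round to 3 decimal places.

0.864

Conditional on each tier, P(X > 5.8): I: 1; II: 0.532609; III: 1; IV: 0.892857.
By total probability, P(X > 5.8) = 0.2·1 + 0.2·0.532609 + 0.2·1 + 0.4·0.892857 = 0.863665.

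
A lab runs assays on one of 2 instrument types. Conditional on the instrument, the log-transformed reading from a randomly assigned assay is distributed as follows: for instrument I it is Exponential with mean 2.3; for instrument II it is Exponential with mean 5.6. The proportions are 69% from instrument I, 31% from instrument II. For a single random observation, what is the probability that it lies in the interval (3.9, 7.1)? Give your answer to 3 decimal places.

Conditional on each instrument, P(3.9 < X < 7.1): I: 0.137839; II: 0.216928.
By total probability, P(3.9 < X < 7.1) = 0.69·0.137839 + 0.31·0.216928 = 0.162356.

0.162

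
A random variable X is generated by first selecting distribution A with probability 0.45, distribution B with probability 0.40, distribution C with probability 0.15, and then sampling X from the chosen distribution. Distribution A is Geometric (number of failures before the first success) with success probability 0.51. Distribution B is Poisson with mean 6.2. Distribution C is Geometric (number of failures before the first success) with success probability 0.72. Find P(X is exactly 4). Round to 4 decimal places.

0.0639

Conditional on each component, P(X = 4): A: 0.0294005; B: 0.124948; C: 0.00442552.
By total probability, P(X = 4) = 0.45·0.0294005 + 0.4·0.124948 + 0.15·0.00442552 = 0.0638733.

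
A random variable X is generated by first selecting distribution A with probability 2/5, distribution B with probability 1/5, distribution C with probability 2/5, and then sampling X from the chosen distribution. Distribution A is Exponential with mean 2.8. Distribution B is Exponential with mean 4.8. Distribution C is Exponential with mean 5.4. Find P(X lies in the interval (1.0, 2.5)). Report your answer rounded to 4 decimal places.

0.2403

Conditional on each component, P(1.0 < X < 2.5): A: 0.290188; B: 0.217911; C: 0.201534.
By total probability, P(1.0 < X < 2.5) = 0.4·0.290188 + 0.2·0.217911 + 0.4·0.201534 = 0.240271.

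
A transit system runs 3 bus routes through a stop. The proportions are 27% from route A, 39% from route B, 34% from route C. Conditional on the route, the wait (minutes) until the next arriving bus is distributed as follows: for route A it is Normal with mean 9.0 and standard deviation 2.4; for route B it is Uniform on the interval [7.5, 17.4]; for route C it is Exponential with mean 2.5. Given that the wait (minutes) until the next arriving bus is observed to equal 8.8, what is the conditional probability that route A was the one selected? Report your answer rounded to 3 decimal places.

0.507

Likelihoods f(8.8 | ·): A: 0.16565; B: 0.10101; C: 0.0118398.
Posterior ∝ prior × likelihood. Numerator for A: 0.27·0.16565 = 0.0447254.
Normalizing constant: 0.27·0.16565 + 0.39·0.10101 + 0.34·0.0118398 = 0.0881449.
P(A | observation) = 0.0447254 / 0.0881449 = 0.507408.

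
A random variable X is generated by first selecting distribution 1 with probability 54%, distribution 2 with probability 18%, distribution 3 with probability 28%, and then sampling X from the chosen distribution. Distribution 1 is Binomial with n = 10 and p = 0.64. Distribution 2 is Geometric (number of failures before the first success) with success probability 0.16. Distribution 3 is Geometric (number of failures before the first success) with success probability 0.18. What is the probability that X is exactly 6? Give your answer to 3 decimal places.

0.156

Conditional on each component, P(X = 6): 1: 0.242387; 2: 0.0562077; 3: 0.0547212.
By total probability, P(X = 6) = 0.54·0.242387 + 0.18·0.0562077 + 0.28·0.0547212 = 0.156328.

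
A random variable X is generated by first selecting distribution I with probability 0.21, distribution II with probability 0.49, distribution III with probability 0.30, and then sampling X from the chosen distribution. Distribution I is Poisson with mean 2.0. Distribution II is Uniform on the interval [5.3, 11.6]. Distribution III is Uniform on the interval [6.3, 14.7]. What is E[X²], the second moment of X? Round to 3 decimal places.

72.707

For each component E[X²] = Var + (mean)², giving I: 6; II: 74.71; III: 116.13.
Overall E[X²] = 0.21·6 + 0.49·74.71 + 0.3·116.13 = 72.7069.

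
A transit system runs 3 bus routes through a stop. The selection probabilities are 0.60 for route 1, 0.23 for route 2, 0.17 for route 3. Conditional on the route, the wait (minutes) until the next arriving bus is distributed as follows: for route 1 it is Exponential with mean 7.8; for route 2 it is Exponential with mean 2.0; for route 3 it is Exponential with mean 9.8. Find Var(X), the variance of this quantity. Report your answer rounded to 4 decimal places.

61.1800

Per component, 1: μ=7.8, E[X²]=121.68; 2: μ=2, E[X²]=8; 3: μ=9.8, E[X²]=192.08.
E[X] = 0.6·7.8 + 0.23·2 + 0.17·9.8 = 6.806.
E[X²] = 0.6·121.68 + 0.23·8 + 0.17·192.08 = 107.502.
Var(X) = E[X²] − (E[X])² = 107.502 − 46.3216 = 61.18.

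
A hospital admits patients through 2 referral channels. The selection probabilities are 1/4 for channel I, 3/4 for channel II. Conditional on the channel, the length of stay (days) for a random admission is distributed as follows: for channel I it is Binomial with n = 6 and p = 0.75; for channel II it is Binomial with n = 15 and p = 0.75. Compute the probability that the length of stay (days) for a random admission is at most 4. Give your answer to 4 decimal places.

Conditional on each channel, P(X ≤ 4): I: 0.466064; II: 0.000115336.
By total probability, P(X ≤ 4) = 0.25·0.466064 + 0.75·0.000115336 = 0.116603.

0.1166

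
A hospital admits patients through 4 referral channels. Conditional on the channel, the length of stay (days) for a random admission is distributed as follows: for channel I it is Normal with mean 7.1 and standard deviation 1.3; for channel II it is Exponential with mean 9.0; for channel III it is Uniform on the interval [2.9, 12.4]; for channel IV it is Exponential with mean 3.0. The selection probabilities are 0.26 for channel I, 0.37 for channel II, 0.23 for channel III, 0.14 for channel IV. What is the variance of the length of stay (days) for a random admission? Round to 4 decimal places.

37.0926

Per component, I: μ=7.1, E[X²]=52.1; II: μ=9, E[X²]=162; III: μ=7.65, E[X²]=66.0433; IV: μ=3, E[X²]=18.
E[X] = 0.26·7.1 + 0.37·9 + 0.23·7.65 + 0.14·3 = 7.3555.
E[X²] = 0.26·52.1 + 0.37·162 + 0.23·66.0433 + 0.14·18 = 91.196.
Var(X) = E[X²] − (E[X])² = 91.196 − 54.1034 = 37.0926.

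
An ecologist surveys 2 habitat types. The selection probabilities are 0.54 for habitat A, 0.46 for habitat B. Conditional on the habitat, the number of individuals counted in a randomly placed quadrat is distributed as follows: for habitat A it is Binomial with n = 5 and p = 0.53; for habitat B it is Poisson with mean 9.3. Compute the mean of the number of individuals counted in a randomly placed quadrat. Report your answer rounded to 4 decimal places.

5.7090

Component means — A: 2.65; B: 9.3.
E[X] = 0.54·2.65 + 0.46·9.3 = 5.709.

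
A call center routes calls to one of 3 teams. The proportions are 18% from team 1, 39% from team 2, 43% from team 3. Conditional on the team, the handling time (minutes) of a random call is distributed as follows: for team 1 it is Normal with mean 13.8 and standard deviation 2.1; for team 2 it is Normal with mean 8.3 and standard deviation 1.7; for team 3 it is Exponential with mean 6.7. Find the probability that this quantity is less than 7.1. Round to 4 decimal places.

0.3748

Conditional on each team, P(X < 7.1): 1: 0.000710193; 2: 0.240131; 3: 0.653441.
By total probability, P(X < 7.1) = 0.18·0.000710193 + 0.39·0.240131 + 0.43·0.653441 = 0.374758.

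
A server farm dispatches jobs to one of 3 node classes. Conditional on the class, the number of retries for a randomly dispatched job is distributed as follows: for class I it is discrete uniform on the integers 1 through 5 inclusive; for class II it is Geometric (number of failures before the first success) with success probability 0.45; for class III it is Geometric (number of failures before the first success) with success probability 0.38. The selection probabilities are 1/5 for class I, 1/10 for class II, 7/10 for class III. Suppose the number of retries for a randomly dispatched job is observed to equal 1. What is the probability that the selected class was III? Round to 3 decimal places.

0.718

Likelihoods P(X=1 | ·): I: 0.2; II: 0.2475; III: 0.2356.
Posterior ∝ prior × likelihood. Numerator for III: 0.7·0.2356 = 0.16492.
Normalizing constant: 0.2·0.2 + 0.1·0.2475 + 0.7·0.2356 = 0.22967.
P(III | observation) = 0.16492 / 0.22967 = 0.718074.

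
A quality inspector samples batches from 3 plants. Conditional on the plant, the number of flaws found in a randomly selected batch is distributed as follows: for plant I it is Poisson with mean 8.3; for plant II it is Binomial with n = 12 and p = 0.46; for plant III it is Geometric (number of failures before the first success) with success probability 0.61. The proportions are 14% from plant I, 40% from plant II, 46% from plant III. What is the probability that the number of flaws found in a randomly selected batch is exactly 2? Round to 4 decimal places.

Conditional on each plant, P(X = 2): I: 0.00856016; II: 0.029444; III: 0.092781.
By total probability, P(X = 2) = 0.14·0.00856016 + 0.4·0.029444 + 0.46·0.092781 = 0.0556553.

0.0557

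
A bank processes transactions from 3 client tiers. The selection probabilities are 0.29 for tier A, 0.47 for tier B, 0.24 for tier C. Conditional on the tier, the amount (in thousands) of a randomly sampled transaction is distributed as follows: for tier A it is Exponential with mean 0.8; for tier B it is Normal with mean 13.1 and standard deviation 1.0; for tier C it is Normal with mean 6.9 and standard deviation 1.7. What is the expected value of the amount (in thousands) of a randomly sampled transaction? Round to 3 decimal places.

8.045

Component means — A: 0.8; B: 13.1; C: 6.9.
E[X] = 0.29·0.8 + 0.47·13.1 + 0.24·6.9 = 8.045.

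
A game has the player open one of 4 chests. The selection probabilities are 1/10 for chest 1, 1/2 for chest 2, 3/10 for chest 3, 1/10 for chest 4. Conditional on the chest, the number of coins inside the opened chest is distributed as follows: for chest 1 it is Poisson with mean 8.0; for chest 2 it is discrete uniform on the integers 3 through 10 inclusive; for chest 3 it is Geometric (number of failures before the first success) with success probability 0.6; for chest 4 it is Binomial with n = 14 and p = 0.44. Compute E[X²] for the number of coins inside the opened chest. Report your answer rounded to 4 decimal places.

For each component E[X²] = Var + (mean)², giving 1: 72; 2: 47.5; 3: 1.55556; 4: 41.3952.
Overall E[X²] = 0.1·72 + 0.5·47.5 + 0.3·1.55556 + 0.1·41.3952 = 35.5562.

35.5562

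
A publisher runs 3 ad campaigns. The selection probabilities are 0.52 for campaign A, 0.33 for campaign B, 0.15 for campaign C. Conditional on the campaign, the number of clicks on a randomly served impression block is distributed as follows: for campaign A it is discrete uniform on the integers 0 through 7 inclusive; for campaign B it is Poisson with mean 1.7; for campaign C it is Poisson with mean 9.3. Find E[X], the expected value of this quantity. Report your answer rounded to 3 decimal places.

Component means — A: 3.5; B: 1.7; C: 9.3.
E[X] = 0.52·3.5 + 0.33·1.7 + 0.15·9.3 = 3.776.

3.776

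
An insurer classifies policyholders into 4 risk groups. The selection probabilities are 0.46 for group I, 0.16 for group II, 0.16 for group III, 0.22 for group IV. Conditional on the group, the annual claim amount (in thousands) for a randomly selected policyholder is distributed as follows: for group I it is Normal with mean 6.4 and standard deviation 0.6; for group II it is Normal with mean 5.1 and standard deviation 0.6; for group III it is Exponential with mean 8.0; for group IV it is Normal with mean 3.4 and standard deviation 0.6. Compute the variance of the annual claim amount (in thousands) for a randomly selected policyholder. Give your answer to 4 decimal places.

12.8279

Per component, I: μ=6.4, E[X²]=41.32; II: μ=5.1, E[X²]=26.37; III: μ=8, E[X²]=128; IV: μ=3.4, E[X²]=11.92.
E[X] = 0.46·6.4 + 0.16·5.1 + 0.16·8 + 0.22·3.4 = 5.788.
E[X²] = 0.46·41.32 + 0.16·26.37 + 0.16·128 + 0.22·11.92 = 46.3288.
Var(X) = E[X²] − (E[X])² = 46.3288 − 33.5009 = 12.8279.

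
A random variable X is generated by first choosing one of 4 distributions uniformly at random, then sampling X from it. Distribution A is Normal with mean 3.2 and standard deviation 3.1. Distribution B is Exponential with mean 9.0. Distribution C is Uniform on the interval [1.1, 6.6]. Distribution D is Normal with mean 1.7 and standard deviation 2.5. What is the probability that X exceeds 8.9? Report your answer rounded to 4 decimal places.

0.1017

Conditional on each component, P(X > 8.9): A: 0.0329789; B: 0.37199; C: 0; D: 0.00198838.
By total probability, P(X > 8.9) = 0.25·0.0329789 + 0.25·0.37199 + 0.25·0 + 0.25·0.00198838 = 0.101739.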